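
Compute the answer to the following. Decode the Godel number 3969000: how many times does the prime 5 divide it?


Factorize 3969000 by dividing by 5 repeatedly.
Division steps: 5 divides 3969000 exactly 3 time(s).
Exponent of 5 = 3

3


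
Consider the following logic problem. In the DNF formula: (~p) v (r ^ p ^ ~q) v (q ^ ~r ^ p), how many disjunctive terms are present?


A DNF formula is a disjunction of terms (conjunctions).
Terms are separated by v.
Counting the disjuncts: 3 terms.

3


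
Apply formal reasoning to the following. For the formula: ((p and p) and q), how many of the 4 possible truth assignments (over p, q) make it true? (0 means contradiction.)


Check all 4 assignments:
p=0, q=0: 0
p=0, q=1: 0
p=1, q=0: 0
p=1, q=1: 1
Count of True = 1

1


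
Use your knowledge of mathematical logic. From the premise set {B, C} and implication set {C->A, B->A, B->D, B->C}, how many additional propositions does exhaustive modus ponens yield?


Initial facts: {B, C}
Apply modus ponens to closure:
  C and C->A  =>  A
  B and B->D  =>  D
Final known: {A, B, C, D}
New propositions: {A, D}
Count = 2

2


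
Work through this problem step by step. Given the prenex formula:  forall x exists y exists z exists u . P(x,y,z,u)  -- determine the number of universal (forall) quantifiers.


Quantifier prefix: forall x exists y exists z exists u
Mark each quantifier type:
  U E E E
Universal count = 1, Existential count = 3
Asked for universal (forall) quantifiers: 1

1


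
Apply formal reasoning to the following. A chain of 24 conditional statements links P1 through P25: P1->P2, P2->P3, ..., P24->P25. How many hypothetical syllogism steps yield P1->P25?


With 24 implications in a chain connecting 25 propositions:
P1->P2, P2->P3, ..., P24->P25
Steps needed = (number of implications) - 1 = 24 - 1 = 23

23


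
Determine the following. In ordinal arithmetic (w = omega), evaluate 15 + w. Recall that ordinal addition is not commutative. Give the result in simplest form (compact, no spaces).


Compute 15 + w.
Ordinal + is associative but NOT commutative; for finite n>0, n + w = w but w + n stays w+n.
Any finite left addend is absorbed by w on the right: 15 + w = w.
Result = w

w


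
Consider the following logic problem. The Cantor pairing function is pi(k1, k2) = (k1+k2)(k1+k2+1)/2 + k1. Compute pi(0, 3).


k1 + k2 = 3
(k1+k2)(k1+k2+1)/2 = 3 * 4 / 2 = 6
pi = 6 + 0 = 6

6


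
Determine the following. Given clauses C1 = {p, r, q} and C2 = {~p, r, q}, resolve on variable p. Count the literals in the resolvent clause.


Remove p from C1 and ~p from C2.
C1 remainder: {r, q}
C2 remainder: {r, q}
Union (resolvent): {q, r}
Resolvent has 2 literal(s).

2


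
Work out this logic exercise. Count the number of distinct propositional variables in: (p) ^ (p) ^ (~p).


Identify each variable that appears in the formula.
Variables found: p
Count = 1

1


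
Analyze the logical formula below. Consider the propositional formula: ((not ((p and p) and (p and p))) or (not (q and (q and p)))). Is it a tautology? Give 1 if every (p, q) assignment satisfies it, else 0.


Check all 4 assignments:
p=0, q=0: 1
p=0, q=1: 1
p=1, q=0: 1
p=1, q=1: 0
Satisfying count = 3/4.
Tautology iff count = 4: no.

0


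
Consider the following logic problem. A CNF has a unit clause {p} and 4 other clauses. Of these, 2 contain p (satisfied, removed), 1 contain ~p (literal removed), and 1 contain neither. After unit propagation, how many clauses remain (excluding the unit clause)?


Satisfied (removed): 2
Shortened (remain): 1
Unchanged (remain): 1
Remaining = 1 + 1 = 2

2


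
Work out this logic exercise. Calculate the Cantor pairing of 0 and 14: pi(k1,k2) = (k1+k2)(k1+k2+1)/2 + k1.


k1 + k2 = 14
(k1+k2)(k1+k2+1)/2 = 14 * 15 / 2 = 105
pi = 105 + 0 = 105

105


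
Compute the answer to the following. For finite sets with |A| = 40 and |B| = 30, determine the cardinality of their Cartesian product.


The Cartesian product A x B contains all ordered pairs (a, b).
|A x B| = |A| * |B| = 40 * 30 = 1200

1200


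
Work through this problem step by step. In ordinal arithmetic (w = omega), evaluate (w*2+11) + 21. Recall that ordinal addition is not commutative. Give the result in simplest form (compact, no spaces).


Compute (w*2+11) + 21.
Ordinal + is associative but NOT commutative; for finite n>0, n + w = w but w + n stays w+n.
By associativity: (w*2+11) + 21 = w*2 + (11+21) = w*2+32.
Result = w*2+32

w*2+32


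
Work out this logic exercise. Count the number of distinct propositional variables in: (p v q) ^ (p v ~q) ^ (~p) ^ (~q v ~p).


Identify each variable that appears in the formula.
Variables found: p, q
Count = 2

2


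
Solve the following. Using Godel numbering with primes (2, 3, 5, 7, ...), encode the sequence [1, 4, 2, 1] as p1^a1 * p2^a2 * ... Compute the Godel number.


Encode each element as an exponent of the corresponding prime:
  2^1 = 2
  3^4 = 81
  5^2 = 25
  7^1 = 7
Product = 2 * 81 * 25 * 7 = 28350

28350


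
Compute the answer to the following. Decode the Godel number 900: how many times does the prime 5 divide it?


Factorize 900 by dividing by 5 repeatedly.
Division steps: 5 divides 900 exactly 2 time(s).
Exponent of 5 = 2

2


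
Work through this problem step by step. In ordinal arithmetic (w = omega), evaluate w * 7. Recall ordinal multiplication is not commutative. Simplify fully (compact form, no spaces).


Compute w * 7.
Ordinal * is associative and left-distributive over +, but NOT commutative; for finite n>1, n*w = w but w*n stays w*n.
w * 7 means 7 copies of w concatenated: w*7.
Result = w*7

w*7


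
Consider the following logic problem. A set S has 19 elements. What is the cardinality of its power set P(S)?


The power set of a set with n elements has 2^n elements.
|P(S)| = 2^19 = 524288

524288


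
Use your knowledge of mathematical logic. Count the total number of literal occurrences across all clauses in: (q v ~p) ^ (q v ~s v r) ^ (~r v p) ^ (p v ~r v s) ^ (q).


Counting literals in each clause:
Clause 1: 2 literal(s)
Clause 2: 3 literal(s)
Clause 3: 2 literal(s)
Clause 4: 3 literal(s)
Clause 5: 1 literal(s)
Total = 11

11


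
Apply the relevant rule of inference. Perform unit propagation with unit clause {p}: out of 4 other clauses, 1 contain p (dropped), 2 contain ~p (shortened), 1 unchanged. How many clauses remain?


Satisfied (removed): 1
Shortened (remain): 2
Unchanged (remain): 1
Remaining = 2 + 1 = 3

3


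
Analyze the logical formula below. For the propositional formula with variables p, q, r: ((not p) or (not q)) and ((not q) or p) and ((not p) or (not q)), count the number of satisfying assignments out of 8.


Evaluate all 8 assignments for p, q, r:
p=0, q=0, r=0: 1
p=0, q=0, r=1: 1
p=0, q=1, r=0: 0
p=0, q=1, r=1: 0
p=1, q=0, r=0: 1
p=1, q=0, r=1: 1
p=1, q=1, r=0: 0
p=1, q=1, r=1: 0
Satisfying count = 4

4


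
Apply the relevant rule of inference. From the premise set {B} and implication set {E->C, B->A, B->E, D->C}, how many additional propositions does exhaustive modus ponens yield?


Initial facts: {B}
Apply modus ponens to closure:
  B and B->A  =>  A
  B and B->E  =>  E
  E and E->C  =>  C
Final known: {A, B, C, E}
New propositions: {A, C, E}
Count = 3

3


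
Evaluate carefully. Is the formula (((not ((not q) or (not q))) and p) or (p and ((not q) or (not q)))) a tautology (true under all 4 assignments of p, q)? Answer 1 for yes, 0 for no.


Check all 4 assignments:
p=0, q=0: 0
p=0, q=1: 0
p=1, q=0: 1
p=1, q=1: 1
Satisfying count = 2/4.
Tautology iff count = 4: no.

0


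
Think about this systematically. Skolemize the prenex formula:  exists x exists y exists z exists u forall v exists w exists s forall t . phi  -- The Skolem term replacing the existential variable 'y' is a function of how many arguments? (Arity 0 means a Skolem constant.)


Quantifier prefix: exists x exists y exists z exists u forall v exists w exists s forall t
'y' is existentially quantified at position 2.
No universal quantifiers precede it.
Skolem function arity = 0 (a Skolem constant)

0


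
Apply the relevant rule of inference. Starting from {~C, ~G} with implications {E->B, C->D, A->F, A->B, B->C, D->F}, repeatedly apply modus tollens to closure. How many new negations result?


Initial negated facts: {~C, ~G}
Apply modus tollens to closure:
  ~C and B->C  =>  ~B
  ~B and E->B  =>  ~E
  ~B and A->B  =>  ~A
Final negated: {~A, ~B, ~C, ~E, ~G}
New negations: {~A, ~B, ~E}
Count = 3

3


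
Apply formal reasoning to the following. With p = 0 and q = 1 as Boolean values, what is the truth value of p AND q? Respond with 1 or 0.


p = 0, q = 1
Operation: p AND q
Evaluate: 0 AND 1 = 0

0


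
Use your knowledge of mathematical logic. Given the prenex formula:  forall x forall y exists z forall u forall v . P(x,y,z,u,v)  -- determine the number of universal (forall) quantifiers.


Quantifier prefix: forall x forall y exists z forall u forall v
Mark each quantifier type:
  U U E U U
Universal count = 4, Existential count = 1
Asked for universal (forall) quantifiers: 4

4


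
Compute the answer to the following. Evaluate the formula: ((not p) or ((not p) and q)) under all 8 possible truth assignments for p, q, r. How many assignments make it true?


Check all 8 assignments:
p=0, q=0, r=0: 1
p=0, q=0, r=1: 1
p=0, q=1, r=0: 1
p=0, q=1, r=1: 1
p=1, q=0, r=0: 0
p=1, q=0, r=1: 0
p=1, q=1, r=0: 0
p=1, q=1, r=1: 0
Count of True = 4

4


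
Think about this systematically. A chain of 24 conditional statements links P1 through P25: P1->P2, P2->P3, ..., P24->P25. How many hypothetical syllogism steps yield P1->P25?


With 24 implications in a chain connecting 25 propositions:
P1->P2, P2->P3, ..., P24->P25
Steps needed = (number of implications) - 1 = 24 - 1 = 23

23


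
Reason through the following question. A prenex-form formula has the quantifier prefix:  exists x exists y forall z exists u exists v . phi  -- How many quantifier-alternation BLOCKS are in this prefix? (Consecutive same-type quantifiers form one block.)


Quantifier-type sequence: E E A E E  (A=forall, E=exists)
Group into maximal same-type runs:
  Ex2 | Ax1 | Ex2
Number of blocks = 3

3


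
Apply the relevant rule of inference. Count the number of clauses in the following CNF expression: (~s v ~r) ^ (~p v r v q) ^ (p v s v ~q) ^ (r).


A CNF formula is a conjunction of clauses.
Clauses are separated by ^.
Counting the conjuncts: 4 clauses.

4


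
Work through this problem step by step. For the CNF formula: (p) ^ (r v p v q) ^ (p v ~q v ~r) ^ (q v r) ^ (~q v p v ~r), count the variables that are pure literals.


Check each variable for pure literal status:
p: pure positive
q: mixed (not pure)
r: mixed (not pure)
Pure literal count = 1

1


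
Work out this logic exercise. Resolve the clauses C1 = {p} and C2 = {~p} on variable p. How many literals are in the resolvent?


Remove p from C1 and ~p from C2.
C1 remainder: {}
C2 remainder: {}
Union (resolvent): {} (empty clause)
Resolvent has 0 literal(s).

0


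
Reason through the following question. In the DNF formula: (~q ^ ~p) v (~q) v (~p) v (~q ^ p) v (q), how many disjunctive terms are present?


A DNF formula is a disjunction of terms (conjunctions).
Terms are separated by v.
Counting the disjuncts: 5 terms.

5


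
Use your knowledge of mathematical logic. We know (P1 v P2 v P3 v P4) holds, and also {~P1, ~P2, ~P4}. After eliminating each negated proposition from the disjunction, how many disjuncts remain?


Original disjuncts (4): P1, P2, P3, P4
Negated (eliminate): ~P1, ~P2, ~P4
Remaining disjuncts: P3
Count = 4 - 3 = 1

1


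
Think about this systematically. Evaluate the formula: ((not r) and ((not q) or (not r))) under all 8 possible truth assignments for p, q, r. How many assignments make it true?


Check all 8 assignments:
p=0, q=0, r=0: 1
p=0, q=0, r=1: 0
p=0, q=1, r=0: 1
p=0, q=1, r=1: 0
p=1, q=0, r=0: 1
p=1, q=0, r=1: 0
p=1, q=1, r=0: 1
p=1, q=1, r=1: 0
Count of True = 4

4


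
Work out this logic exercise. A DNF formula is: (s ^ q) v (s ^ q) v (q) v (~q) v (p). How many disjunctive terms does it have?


A DNF formula is a disjunction of terms (conjunctions).
Terms are separated by v.
Counting the disjuncts: 5 terms.

5


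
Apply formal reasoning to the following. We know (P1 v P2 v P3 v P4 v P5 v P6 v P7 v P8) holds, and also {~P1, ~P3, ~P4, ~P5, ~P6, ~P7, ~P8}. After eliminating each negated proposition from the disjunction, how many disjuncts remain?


Original disjuncts (8): P1, P2, P3, P4, P5, P6, P7, P8
Negated (eliminate): ~P1, ~P3, ~P4, ~P5, ~P6, ~P7, ~P8
Remaining disjuncts: P2
Count = 8 - 7 = 1

1


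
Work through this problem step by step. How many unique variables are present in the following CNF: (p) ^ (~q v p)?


Identify each variable that appears in the formula.
Variables found: p, q
Count = 2

2


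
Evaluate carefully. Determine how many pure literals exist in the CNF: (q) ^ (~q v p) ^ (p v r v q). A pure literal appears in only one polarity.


Check each variable for pure literal status:
p: pure positive
q: mixed (not pure)
r: pure positive
Pure literal count = 2

2


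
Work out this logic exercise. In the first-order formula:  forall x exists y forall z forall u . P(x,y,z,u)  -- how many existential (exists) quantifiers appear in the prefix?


Quantifier prefix: forall x exists y forall z forall u
Mark each quantifier type:
  U E U U
Universal count = 3, Existential count = 1
Asked for existential (exists) quantifiers: 1

1


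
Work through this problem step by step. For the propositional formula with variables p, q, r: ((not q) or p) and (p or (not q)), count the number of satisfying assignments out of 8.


Evaluate all 8 assignments for p, q, r:
p=0, q=0, r=0: 1
p=0, q=0, r=1: 1
p=0, q=1, r=0: 0
p=0, q=1, r=1: 0
p=1, q=0, r=0: 1
p=1, q=0, r=1: 1
p=1, q=1, r=0: 1
p=1, q=1, r=1: 1
Satisfying count = 6

6


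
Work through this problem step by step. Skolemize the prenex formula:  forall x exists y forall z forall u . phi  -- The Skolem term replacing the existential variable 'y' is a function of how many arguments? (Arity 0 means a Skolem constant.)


Quantifier prefix: forall x exists y forall z forall u
'y' is existentially quantified at position 2.
Universal variables preceding it: x
Skolem function arity = 1

1


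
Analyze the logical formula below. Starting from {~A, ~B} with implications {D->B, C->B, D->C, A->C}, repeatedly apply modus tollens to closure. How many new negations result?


Initial negated facts: {~A, ~B}
Apply modus tollens to closure:
  ~B and D->B  =>  ~D
  ~B and C->B  =>  ~C
Final negated: {~A, ~B, ~C, ~D}
New negations: {~C, ~D}
Count = 2

2


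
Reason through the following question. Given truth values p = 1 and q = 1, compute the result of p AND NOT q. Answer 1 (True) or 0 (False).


p = 1, q = 1
Operation: p AND NOT q
Evaluate: 1 AND NOT 1 = 0

0


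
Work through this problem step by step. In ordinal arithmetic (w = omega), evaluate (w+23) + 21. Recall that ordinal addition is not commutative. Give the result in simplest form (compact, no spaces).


Compute (w+23) + 21.
Ordinal + is associative but NOT commutative; for finite n>0, n + w = w but w + n stays w+n.
By associativity: (w+23) + 21 = w + (23+21) = w+44.
Result = w+44

w+44


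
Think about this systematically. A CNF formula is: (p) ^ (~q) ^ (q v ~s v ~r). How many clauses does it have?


A CNF formula is a conjunction of clauses.
Clauses are separated by ^.
Counting the conjuncts: 3 clauses.

3


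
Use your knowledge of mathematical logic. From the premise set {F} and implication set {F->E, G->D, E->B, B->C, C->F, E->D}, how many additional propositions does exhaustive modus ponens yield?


Initial facts: {F}
Apply modus ponens to closure:
  F and F->E  =>  E
  E and E->B  =>  B
  B and B->C  =>  C
  E and E->D  =>  D
Final known: {B, C, D, E, F}
New propositions: {B, C, D, E}
Count = 4

4


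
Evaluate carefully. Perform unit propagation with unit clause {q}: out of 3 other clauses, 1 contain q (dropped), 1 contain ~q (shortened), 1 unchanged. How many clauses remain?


Satisfied (removed): 1
Shortened (remain): 1
Unchanged (remain): 1
Remaining = 1 + 1 = 2

2


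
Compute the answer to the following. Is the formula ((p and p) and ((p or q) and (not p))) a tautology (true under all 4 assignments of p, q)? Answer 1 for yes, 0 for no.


Check all 4 assignments:
p=0, q=0: 0
p=0, q=1: 0
p=1, q=0: 0
p=1, q=1: 0
Satisfying count = 0/4.
Tautology iff count = 4: no.

0


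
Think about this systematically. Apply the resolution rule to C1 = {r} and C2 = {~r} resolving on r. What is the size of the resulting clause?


Remove r from C1 and ~r from C2.
C1 remainder: {}
C2 remainder: {}
Union (resolvent): {} (empty clause)
Resolvent has 0 literal(s).

0


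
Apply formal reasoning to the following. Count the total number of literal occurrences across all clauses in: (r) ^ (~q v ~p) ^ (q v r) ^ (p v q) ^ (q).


Counting literals in each clause:
Clause 1: 1 literal(s)
Clause 2: 2 literal(s)
Clause 3: 2 literal(s)
Clause 4: 2 literal(s)
Clause 5: 1 literal(s)
Total = 8

8


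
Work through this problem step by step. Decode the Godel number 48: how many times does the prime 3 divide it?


Factorize 48 by dividing by 3 repeatedly.
Division steps: 3 divides 48 exactly 1 time(s).
Exponent of 3 = 1

1


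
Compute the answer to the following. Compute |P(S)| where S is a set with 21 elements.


The power set of a set with n elements has 2^n elements.
|P(S)| = 2^21 = 2097152

2097152


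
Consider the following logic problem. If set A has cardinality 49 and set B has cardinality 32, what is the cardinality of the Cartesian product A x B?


The Cartesian product A x B contains all ordered pairs (a, b).
|A x B| = |A| * |B| = 49 * 32 = 1568

1568


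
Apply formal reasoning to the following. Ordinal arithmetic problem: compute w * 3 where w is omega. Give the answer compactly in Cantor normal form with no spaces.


Compute w * 3.
Ordinal * is associative and left-distributive over +, but NOT commutative; for finite n>1, n*w = w but w*n stays w*n.
w * 3 means 3 copies of w concatenated: w*3.
Result = w*3

w*3


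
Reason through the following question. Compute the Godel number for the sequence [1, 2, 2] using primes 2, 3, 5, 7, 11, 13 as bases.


Encode each element as an exponent of the corresponding prime:
  2^1 = 2
  3^2 = 9
  5^2 = 25
Product = 2 * 9 * 25 = 450

450


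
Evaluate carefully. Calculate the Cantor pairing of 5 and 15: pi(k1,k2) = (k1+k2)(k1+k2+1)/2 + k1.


k1 + k2 = 20
(k1+k2)(k1+k2+1)/2 = 20 * 21 / 2 = 210
pi = 210 + 5 = 215

215


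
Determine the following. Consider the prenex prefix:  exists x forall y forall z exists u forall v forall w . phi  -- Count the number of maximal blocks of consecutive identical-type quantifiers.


Quantifier-type sequence: E A A E A A  (A=forall, E=exists)
Group into maximal same-type runs:
  Ex1 | Ax2 | Ex1 | Ax2
Number of blocks = 4

4


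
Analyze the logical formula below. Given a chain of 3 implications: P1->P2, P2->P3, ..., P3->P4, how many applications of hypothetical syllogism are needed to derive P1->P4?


With 3 implications in a chain connecting 4 propositions:
P1->P2, P2->P3, ..., P3->P4
Steps needed = (number of implications) - 1 = 3 - 1 = 2

2


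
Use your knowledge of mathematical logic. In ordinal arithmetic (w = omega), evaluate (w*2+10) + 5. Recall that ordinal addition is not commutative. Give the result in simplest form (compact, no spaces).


Compute (w*2+10) + 5.
Ordinal + is associative but NOT commutative; for finite n>0, n + w = w but w + n stays w+n.
By associativity: (w*2+10) + 5 = w*2 + (10+5) = w*2+15.
Result = w*2+15

w*2+15


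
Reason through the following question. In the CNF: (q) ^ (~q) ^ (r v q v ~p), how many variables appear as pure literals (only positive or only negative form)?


Check each variable for pure literal status:
p: pure negative
q: mixed (not pure)
r: pure positive
Pure literal count = 2

2


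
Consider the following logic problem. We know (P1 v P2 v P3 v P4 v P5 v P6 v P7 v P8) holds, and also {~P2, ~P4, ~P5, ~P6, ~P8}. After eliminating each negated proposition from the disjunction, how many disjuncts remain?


Original disjuncts (8): P1, P2, P3, P4, P5, P6, P7, P8
Negated (eliminate): ~P2, ~P4, ~P5, ~P6, ~P8
Remaining disjuncts: P1, P3, P7
Count = 8 - 5 = 3

3


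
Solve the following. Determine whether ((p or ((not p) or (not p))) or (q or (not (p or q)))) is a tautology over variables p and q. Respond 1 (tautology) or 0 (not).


Check all 4 assignments:
p=0, q=0: 1
p=0, q=1: 1
p=1, q=0: 1
p=1, q=1: 1
Satisfying count = 4/4.
Tautology iff count = 4: yes.

1


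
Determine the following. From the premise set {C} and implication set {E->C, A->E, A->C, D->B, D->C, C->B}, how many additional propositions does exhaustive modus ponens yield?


Initial facts: {C}
Apply modus ponens to closure:
  C and C->B  =>  B
Final known: {B, C}
New propositions: {B}
Count = 1

1


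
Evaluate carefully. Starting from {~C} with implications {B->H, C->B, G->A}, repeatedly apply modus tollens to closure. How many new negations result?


Initial negated facts: {~C}
Apply modus tollens to closure:
  (no implication fires)
Final negated: {~C}
New negations: {(none)}
Count = 0

0


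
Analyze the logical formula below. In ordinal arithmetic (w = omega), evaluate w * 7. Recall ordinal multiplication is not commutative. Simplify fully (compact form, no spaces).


Compute w * 7.
Ordinal * is associative and left-distributive over +, but NOT commutative; for finite n>1, n*w = w but w*n stays w*n.
w * 7 means 7 copies of w concatenated: w*7.
Result = w*7

w*7


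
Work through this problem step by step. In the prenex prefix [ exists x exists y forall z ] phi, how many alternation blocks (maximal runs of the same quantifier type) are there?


Quantifier-type sequence: E E A  (A=forall, E=exists)
Group into maximal same-type runs:
  Ex2 | Ax1
Number of blocks = 2

2


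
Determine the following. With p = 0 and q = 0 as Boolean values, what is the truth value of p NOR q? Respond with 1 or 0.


p = 0, q = 0
Operation: p NOR q
Evaluate: 0 NOR 0 = 1

1


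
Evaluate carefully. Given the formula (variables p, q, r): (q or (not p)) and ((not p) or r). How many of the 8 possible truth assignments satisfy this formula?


Evaluate all 8 assignments for p, q, r:
p=0, q=0, r=0: 1
p=0, q=0, r=1: 1
p=0, q=1, r=0: 1
p=0, q=1, r=1: 1
p=1, q=0, r=0: 0
p=1, q=0, r=1: 0
p=1, q=1, r=0: 0
p=1, q=1, r=1: 1
Satisfying count = 5

5


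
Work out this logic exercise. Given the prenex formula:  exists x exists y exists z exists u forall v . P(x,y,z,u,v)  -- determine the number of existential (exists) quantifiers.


Quantifier prefix: exists x exists y exists z exists u forall v
Mark each quantifier type:
  E E E E U
Universal count = 1, Existential count = 4
Asked for existential (exists) quantifiers: 4

4


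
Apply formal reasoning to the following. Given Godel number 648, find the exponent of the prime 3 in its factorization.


Factorize 648 by dividing by 3 repeatedly.
Division steps: 3 divides 648 exactly 4 time(s).
Exponent of 3 = 4

4


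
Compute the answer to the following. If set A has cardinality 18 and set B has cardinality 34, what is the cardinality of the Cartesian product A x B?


The Cartesian product A x B contains all ordered pairs (a, b).
|A x B| = |A| * |B| = 18 * 34 = 612

612


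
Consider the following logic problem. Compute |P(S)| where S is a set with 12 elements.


The power set of a set with n elements has 2^n elements.
|P(S)| = 2^12 = 4096

4096


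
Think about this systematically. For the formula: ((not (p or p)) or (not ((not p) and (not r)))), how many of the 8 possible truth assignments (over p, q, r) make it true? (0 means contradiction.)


Check all 8 assignments:
p=0, q=0, r=0: 1
p=0, q=0, r=1: 1
p=0, q=1, r=0: 1
p=0, q=1, r=1: 1
p=1, q=0, r=0: 1
p=1, q=0, r=1: 1
p=1, q=1, r=0: 1
p=1, q=1, r=1: 1
Count of True = 8

8


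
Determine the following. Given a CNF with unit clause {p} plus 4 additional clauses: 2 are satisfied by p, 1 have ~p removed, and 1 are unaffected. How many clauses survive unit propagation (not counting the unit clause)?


Satisfied (removed): 2
Shortened (remain): 1
Unchanged (remain): 1
Remaining = 1 + 1 = 2

2


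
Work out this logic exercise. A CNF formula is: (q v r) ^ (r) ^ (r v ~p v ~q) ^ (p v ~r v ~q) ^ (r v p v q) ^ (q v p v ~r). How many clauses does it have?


A CNF formula is a conjunction of clauses.
Clauses are separated by ^.
Counting the conjuncts: 6 clauses.

6


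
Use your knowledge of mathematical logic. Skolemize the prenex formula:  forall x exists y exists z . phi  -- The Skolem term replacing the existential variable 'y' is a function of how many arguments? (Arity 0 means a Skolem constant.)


Quantifier prefix: forall x exists y exists z
'y' is existentially quantified at position 2.
Universal variables preceding it: x
Skolem function arity = 1

1


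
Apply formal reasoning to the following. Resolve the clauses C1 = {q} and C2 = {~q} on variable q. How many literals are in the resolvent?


Remove q from C1 and ~q from C2.
C1 remainder: {}
C2 remainder: {}
Union (resolvent): {} (empty clause)
Resolvent has 0 literal(s).

0


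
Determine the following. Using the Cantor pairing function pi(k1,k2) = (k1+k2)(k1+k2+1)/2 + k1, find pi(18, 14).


k1 + k2 = 32
(k1+k2)(k1+k2+1)/2 = 32 * 33 / 2 = 528
pi = 528 + 18 = 546

546


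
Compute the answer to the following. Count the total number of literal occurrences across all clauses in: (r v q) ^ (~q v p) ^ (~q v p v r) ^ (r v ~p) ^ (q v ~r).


Counting literals in each clause:
Clause 1: 2 literal(s)
Clause 2: 2 literal(s)
Clause 3: 3 literal(s)
Clause 4: 2 literal(s)
Clause 5: 2 literal(s)
Total = 11

11


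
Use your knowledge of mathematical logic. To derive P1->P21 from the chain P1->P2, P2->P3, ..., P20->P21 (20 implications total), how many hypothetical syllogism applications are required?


With 20 implications in a chain connecting 21 propositions:
P1->P2, P2->P3, ..., P20->P21
Steps needed = (number of implications) - 1 = 20 - 1 = 19

19


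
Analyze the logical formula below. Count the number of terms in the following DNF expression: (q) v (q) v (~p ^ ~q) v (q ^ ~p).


A DNF formula is a disjunction of terms (conjunctions).
Terms are separated by v.
Counting the disjuncts: 4 terms.

4


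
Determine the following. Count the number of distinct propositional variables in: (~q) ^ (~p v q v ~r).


Identify each variable that appears in the formula.
Variables found: p, q, r
Count = 3

3


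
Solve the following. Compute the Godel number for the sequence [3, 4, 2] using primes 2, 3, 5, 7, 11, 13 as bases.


Encode each element as an exponent of the corresponding prime:
  2^3 = 8
  3^4 = 81
  5^2 = 25
Product = 8 * 81 * 25 = 16200

16200


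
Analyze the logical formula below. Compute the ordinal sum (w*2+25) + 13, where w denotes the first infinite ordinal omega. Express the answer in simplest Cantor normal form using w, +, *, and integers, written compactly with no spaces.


Compute (w*2+25) + 13.
Ordinal + is associative but NOT commutative; for finite n>0, n + w = w but w + n stays w+n.
By associativity: (w*2+25) + 13 = w*2 + (25+13) = w*2+38.
Result = w*2+38

w*2+38


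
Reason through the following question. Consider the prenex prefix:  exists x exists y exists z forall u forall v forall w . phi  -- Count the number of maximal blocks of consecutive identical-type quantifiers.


Quantifier-type sequence: E E E A A A  (A=forall, E=exists)
Group into maximal same-type runs:
  Ex3 | Ax3
Number of blocks = 2

2


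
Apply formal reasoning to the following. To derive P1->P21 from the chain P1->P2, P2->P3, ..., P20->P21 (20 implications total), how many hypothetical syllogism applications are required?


With 20 implications in a chain connecting 21 propositions:
P1->P2, P2->P3, ..., P20->P21
Steps needed = (number of implications) - 1 = 20 - 1 = 19

19


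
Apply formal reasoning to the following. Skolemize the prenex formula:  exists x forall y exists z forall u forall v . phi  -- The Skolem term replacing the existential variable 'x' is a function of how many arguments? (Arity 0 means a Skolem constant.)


Quantifier prefix: exists x forall y exists z forall u forall v
'x' is existentially quantified at position 1.
No universal quantifiers precede it.
Skolem function arity = 0 (a Skolem constant)

0


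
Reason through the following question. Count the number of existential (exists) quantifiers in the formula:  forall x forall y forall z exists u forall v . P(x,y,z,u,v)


Quantifier prefix: forall x forall y forall z exists u forall v
Mark each quantifier type:
  U U U E U
Universal count = 4, Existential count = 1
Asked for existential (exists) quantifiers: 1

1


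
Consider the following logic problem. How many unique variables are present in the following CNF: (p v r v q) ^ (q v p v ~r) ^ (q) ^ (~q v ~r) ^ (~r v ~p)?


Identify each variable that appears in the formula.
Variables found: p, q, r
Count = 3

3


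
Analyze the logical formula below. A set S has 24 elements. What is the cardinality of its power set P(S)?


The power set of a set with n elements has 2^n elements.
|P(S)| = 2^24 = 16777216

16777216


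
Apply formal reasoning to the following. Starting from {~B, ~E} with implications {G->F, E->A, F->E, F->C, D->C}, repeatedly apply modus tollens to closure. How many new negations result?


Initial negated facts: {~B, ~E}
Apply modus tollens to closure:
  ~E and F->E  =>  ~F
  ~F and G->F  =>  ~G
Final negated: {~B, ~E, ~F, ~G}
New negations: {~F, ~G}
Count = 2

2


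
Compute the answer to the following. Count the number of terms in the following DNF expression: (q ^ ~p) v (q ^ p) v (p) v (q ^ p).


A DNF formula is a disjunction of terms (conjunctions).
Terms are separated by v.
Counting the disjuncts: 4 terms.

4


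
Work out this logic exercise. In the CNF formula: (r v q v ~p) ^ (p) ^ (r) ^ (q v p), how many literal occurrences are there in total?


Counting literals in each clause:
Clause 1: 3 literal(s)
Clause 2: 1 literal(s)
Clause 3: 1 literal(s)
Clause 4: 2 literal(s)
Total = 7

7


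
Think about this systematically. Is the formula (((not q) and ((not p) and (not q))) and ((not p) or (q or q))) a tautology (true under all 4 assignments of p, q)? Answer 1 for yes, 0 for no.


Check all 4 assignments:
p=0, q=0: 1
p=0, q=1: 0
p=1, q=0: 0
p=1, q=1: 0
Satisfying count = 1/4.
Tautology iff count = 4: no.

0


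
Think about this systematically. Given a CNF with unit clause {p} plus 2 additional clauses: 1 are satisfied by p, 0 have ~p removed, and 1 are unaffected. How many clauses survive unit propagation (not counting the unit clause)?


Satisfied (removed): 1
Shortened (remain): 0
Unchanged (remain): 1
Remaining = 0 + 1 = 1

1


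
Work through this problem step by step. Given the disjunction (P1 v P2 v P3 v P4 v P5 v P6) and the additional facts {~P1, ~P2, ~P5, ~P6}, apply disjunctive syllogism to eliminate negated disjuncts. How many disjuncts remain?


Original disjuncts (6): P1, P2, P3, P4, P5, P6
Negated (eliminate): ~P1, ~P2, ~P5, ~P6
Remaining disjuncts: P3, P4
Count = 6 - 4 = 2

2


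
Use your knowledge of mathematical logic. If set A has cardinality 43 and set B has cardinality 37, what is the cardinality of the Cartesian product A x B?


The Cartesian product A x B contains all ordered pairs (a, b).
|A x B| = |A| * |B| = 43 * 37 = 1591

1591


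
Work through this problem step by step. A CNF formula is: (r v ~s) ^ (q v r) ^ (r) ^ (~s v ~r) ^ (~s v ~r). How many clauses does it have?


A CNF formula is a conjunction of clauses.
Clauses are separated by ^.
Counting the conjuncts: 5 clauses.

5


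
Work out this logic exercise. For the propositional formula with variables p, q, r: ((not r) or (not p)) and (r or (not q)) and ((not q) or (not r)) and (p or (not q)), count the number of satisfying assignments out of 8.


Evaluate all 8 assignments for p, q, r:
p=0, q=0, r=0: 1
p=0, q=0, r=1: 1
p=0, q=1, r=0: 0
p=0, q=1, r=1: 0
p=1, q=0, r=0: 1
p=1, q=0, r=1: 0
p=1, q=1, r=0: 0
p=1, q=1, r=1: 0
Satisfying count = 3

3


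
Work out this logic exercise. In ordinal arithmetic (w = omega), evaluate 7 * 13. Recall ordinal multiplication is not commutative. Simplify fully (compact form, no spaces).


Compute 7 * 13.
Ordinal * is associative and left-distributive over +, but NOT commutative; for finite n>1, n*w = w but w*n stays w*n.
Both finite; ordinal * agrees with natural *: 7 * 13 = 91.
Result = 91

91


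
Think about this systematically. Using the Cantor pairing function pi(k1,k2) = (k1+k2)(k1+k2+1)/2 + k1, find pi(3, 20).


k1 + k2 = 23
(k1+k2)(k1+k2+1)/2 = 23 * 24 / 2 = 276
pi = 276 + 3 = 279

279


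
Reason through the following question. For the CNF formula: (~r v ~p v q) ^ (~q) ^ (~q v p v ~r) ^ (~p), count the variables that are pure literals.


Check each variable for pure literal status:
p: mixed (not pure)
q: mixed (not pure)
r: pure negative
Pure literal count = 1

1


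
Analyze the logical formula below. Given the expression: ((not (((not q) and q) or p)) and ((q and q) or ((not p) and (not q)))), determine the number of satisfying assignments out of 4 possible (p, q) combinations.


Check all 4 assignments:
p=0, q=0: 1
p=0, q=1: 1
p=1, q=0: 0
p=1, q=1: 0
Count of True = 2

2


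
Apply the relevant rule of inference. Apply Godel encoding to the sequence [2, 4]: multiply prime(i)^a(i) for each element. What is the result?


Encode each element as an exponent of the corresponding prime:
  2^2 = 4
  3^4 = 81
Product = 4 * 81 = 324

324


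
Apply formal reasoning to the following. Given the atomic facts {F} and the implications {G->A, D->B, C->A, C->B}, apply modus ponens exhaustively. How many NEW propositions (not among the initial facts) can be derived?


Initial facts: {F}
Apply modus ponens to closure:
  (no implication fires)
Final known: {F}
New propositions: {(none)}
Count = 0

0


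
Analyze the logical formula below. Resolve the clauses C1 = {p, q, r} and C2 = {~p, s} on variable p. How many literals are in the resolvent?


Remove p from C1 and ~p from C2.
C1 remainder: {q, r}
C2 remainder: {s}
Union (resolvent): {q, r, s}
Resolvent has 3 literal(s).

3


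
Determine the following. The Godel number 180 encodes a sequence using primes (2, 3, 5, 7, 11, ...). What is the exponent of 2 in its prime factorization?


Factorize 180 by dividing by 2 repeatedly.
Division steps: 2 divides 180 exactly 2 time(s).
Exponent of 2 = 2

2


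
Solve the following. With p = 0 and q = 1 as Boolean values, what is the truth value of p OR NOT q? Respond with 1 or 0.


p = 0, q = 1
Operation: p OR NOT q
Evaluate: 0 OR NOT 1 = 0

0


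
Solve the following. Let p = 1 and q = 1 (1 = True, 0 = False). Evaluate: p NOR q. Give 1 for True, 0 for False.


p = 1, q = 1
Operation: p NOR q
Evaluate: 1 NOR 1 = 0

0


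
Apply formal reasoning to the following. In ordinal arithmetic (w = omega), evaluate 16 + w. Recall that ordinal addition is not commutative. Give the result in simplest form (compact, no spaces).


Compute 16 + w.
Ordinal + is associative but NOT commutative; for finite n>0, n + w = w but w + n stays w+n.
Any finite left addend is absorbed by w on the right: 16 + w = w.
Result = w

w


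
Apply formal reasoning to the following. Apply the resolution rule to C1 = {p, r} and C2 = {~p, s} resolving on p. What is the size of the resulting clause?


Remove p from C1 and ~p from C2.
C1 remainder: {r}
C2 remainder: {s}
Union (resolvent): {r, s}
Resolvent has 2 literal(s).

2


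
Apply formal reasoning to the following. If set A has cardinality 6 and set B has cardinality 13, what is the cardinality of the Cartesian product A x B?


The Cartesian product A x B contains all ordered pairs (a, b).
|A x B| = |A| * |B| = 6 * 13 = 78

78


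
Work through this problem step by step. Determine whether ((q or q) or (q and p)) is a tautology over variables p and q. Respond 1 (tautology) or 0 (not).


Check all 4 assignments:
p=0, q=0: 0
p=0, q=1: 1
p=1, q=0: 0
p=1, q=1: 1
Satisfying count = 2/4.
Tautology iff count = 4: no.

0


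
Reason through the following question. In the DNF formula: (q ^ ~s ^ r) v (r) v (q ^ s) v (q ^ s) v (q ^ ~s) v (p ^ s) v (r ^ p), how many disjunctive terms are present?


A DNF formula is a disjunction of terms (conjunctions).
Terms are separated by v.
Counting the disjuncts: 7 terms.

7


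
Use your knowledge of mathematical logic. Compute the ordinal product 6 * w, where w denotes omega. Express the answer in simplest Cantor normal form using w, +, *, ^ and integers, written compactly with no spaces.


Compute 6 * w.
Ordinal * is associative and left-distributive over +, but NOT commutative; for finite n>1, n*w = w but w*n stays w*n.
For finite n>0, n * w = sup{n*k : k<w} = w. So 6 * w = w.
Result = w

w


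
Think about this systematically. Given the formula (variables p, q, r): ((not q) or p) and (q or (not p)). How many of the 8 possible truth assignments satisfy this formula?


Evaluate all 8 assignments for p, q, r:
p=0, q=0, r=0: 1
p=0, q=0, r=1: 1
p=0, q=1, r=0: 0
p=0, q=1, r=1: 0
p=1, q=0, r=0: 0
p=1, q=0, r=1: 0
p=1, q=1, r=0: 1
p=1, q=1, r=1: 1
Satisfying count = 4

4


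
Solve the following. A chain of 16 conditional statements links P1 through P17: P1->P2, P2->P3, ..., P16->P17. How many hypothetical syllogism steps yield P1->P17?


With 16 implications in a chain connecting 17 propositions:
P1->P2, P2->P3, ..., P16->P17
Steps needed = (number of implications) - 1 = 16 - 1 = 15

15


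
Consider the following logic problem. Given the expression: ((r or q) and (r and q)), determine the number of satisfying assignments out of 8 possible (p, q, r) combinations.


Check all 8 assignments:
p=0, q=0, r=0: 0
p=0, q=0, r=1: 0
p=0, q=1, r=0: 0
p=0, q=1, r=1: 1
p=1, q=0, r=0: 0
p=1, q=0, r=1: 0
p=1, q=1, r=0: 0
p=1, q=1, r=1: 1
Count of True = 2

2


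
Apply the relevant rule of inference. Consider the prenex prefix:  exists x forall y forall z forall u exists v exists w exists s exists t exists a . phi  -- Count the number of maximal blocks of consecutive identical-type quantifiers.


Quantifier-type sequence: E A A A E E E E E  (A=forall, E=exists)
Group into maximal same-type runs:
  Ex1 | Ax3 | Ex5
Number of blocks = 3

3


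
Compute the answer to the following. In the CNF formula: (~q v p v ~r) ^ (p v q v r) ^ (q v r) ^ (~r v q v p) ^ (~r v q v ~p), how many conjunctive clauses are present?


A CNF formula is a conjunction of clauses.
Clauses are separated by ^.
Counting the conjuncts: 5 clauses.

5


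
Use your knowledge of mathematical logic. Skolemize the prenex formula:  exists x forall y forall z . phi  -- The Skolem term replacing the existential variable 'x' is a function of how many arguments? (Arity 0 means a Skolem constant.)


Quantifier prefix: exists x forall y forall z
'x' is existentially quantified at position 1.
No universal quantifiers precede it.
Skolem function arity = 0 (a Skolem constant)

0


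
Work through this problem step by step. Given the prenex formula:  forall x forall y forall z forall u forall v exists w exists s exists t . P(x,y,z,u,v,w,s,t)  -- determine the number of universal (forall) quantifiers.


Quantifier prefix: forall x forall y forall z forall u forall v exists w exists s exists t
Mark each quantifier type:
  U U U U U E E E
Universal count = 5, Existential count = 3
Asked for universal (forall) quantifiers: 5

5
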